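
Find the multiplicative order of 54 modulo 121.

By Lagrange's theorem, ord_121(54) divides φ(121) = φ(11^2) = 11·(11−1) = 110 = 2 · 5 · 11.
Divisors of 110: 1, 2, 5, 10, 11, 22, 55, 110.
Compute 54^d (mod 121) for the divisors d until we hit 1:
54^1 ≡ 54 (mod 121)
54^2 ≡ 12 (mod 121)
54^5 ≡ 32 (mod 121)
54^10 ≡ 56 (mod 121)
54^11 ≡ 120 (mod 121)
54^22 ≡ 1 (mod 121) ✓
Therefore the multiplicative order of 54 modulo 121 is 22.

22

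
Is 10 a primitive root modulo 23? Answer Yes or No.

Yes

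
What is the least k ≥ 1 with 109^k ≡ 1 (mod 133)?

18

The order of 109 must divide φ(133) = φ(7·19) = (7−1)·(19−1) = 6·18 = 108 = 2^2 · 3^3.
Divisors of 108: 1, 2, 3, 4, 6, 9, 12, 18, 27, 36, 54, 108.
Compute 109^d (mod 133) for the divisors d until we hit 1:
109^1 ≡ 109 (mod 133)
109^2 ≡ 44 (mod 133)
109^3 ≡ 8 (mod 133)
109^4 ≡ 74 (mod 133)
109^6 ≡ 64 (mod 133)
109^9 ≡ 113 (mod 133)
109^12 ≡ 106 (mod 133)
109^18 ≡ 1 (mod 133) ✓
The smallest such exponent is 18, so the order of 109 is 18.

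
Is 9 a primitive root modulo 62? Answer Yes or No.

φ(62) = φ(2)·φ(31) = 1·30 = 30 = 2 · 3 · 5.
Test 9^(30/q) mod 62 for each prime factor q of 30:
9^15 ≡ 1 (mod 62)  [q = 2: ≡ 1 ✗]
9^10 ≡ 5 (mod 62)  [q = 3: ≢ 1 ✓]
9^6 ≡ 39 (mod 62)  [q = 5: ≢ 1 ✓]
Since 9^15 ≡ 1, the order of 9 divides 15 < 30, so 9 is not a primitive root.

No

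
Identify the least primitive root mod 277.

φ(277) = 277 − 1 = 276 = 2^2 · 3 · 23.
Test candidates g = 2, 3, … against the prime factors q ∈ {2, 3, 23} of φ(277): g is a generator iff g^(276/q) ≢ 1 for every such q.
g = 2: 2^138 ≡ 276; 2^92 ≡ 1 — hits 1, so not a primitive root.
g = 3: 3^138 ≡ 1 — hits 1, so not a primitive root.
g = 4: 4^138 ≡ 1 — hits 1, so not a primitive root.
g = 5: 5^138 ≡ 276; 5^92 ≡ 116; 5^12 ≡ 27 — none is 1, so 5 is a primitive root.
The smallest primitive root modulo 277 is 5.

5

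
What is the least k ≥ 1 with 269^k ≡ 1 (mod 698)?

ord(269) | φ(698) = φ(2)·φ(349) = 1·348 = 348 = 2^2 · 3 · 29.
Divisors of 348: 1, 2, 3, 4, 6, 12, 29, 58, 87, 116, 174, 348.
Evaluate successive powers at the divisors of 348:
269^1 ≡ 269
269^2 ≡ 467
269^3 ≡ 681
269^4 ≡ 313
269^6 ≡ 289
269^12 ≡ 459
269^29 ≡ 1
So ord_698(269) = 29.

29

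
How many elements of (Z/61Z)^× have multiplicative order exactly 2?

φ(61) = 61 − 1 = 60 = 2^2 · 3 · 5.
(Z/61Z)^× is cyclic (|G| = 60); a cyclic group of order m has exactly φ(d) elements of each order d | m, and none otherwise.
2 | 60, and φ(2) = 2 − 1 = 1.

1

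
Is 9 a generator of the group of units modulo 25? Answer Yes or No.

φ(25) = φ(5^2) = 5·(5−1) = 20 = 2^2 · 5.
It suffices to check that the order of 9 is not a proper divisor of 20: compute 9^(20/q) for q ∈ {2, 5}.
9^10 ≡ 1 (mod 25)  [q = 2: ≡ 1 ✗]
9^4 ≡ 11 (mod 25)  [q = 5: ≢ 1 ✓]
Since 9^10 ≡ 1, the order of 9 divides 10 < 20, so 9 is not a primitive root.

No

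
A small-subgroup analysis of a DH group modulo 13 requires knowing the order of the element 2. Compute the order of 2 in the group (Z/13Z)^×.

ord(2) | φ(13) = 13 − 1 = 12 = 2^2 · 3.
Divisors of 12: 1, 2, 3, 4, 6, 12.
Test each divisor d:
2^1 ≡ 2 (mod 13)
2^2 ≡ 4 (mod 13)
2^3 ≡ 8 (mod 13)
2^4 ≡ 3 (mod 13)
2^6 ≡ 12 (mod 13)
2^12 ≡ 1 (mod 13) ✓
Therefore the multiplicative order of 2 modulo 13 is 12.

12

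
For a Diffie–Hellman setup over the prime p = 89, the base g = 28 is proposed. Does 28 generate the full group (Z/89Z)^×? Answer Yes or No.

φ(89) = 89 − 1 = 88 = 2^3 · 11.
An element g generates (Z/89Z)^× iff g^(88/q) ≢ 1 (mod 89) for each prime q ∈ {2, 11}.
28^44 ≡ 88 (mod 89)  [q = 2: ≢ 1 ✓]
28^8 ≡ 39 (mod 89)  [q = 11: ≢ 1 ✓]
None equal 1, so ord_89(28) = 88: 28 is a primitive root.

Yes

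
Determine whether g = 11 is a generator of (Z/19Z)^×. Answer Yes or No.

No

φ(19) = 19 − 1 = 18 = 2 · 3^2.
An element g generates (Z/19Z)^× iff g^(18/q) ≢ 1 (mod 19) for each prime q ∈ {2, 3}.
11^9 ≡ 1 (mod 19)  [q = 2: ≡ 1 ✗]
11^6 ≡ 1 (mod 19)  [q = 3: ≡ 1 ✗]
11^9 ≡ 1 shows ord(11) | 9, strictly less than φ(19); not a primitive root.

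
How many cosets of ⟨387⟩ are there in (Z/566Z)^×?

1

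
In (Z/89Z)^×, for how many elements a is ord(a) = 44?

20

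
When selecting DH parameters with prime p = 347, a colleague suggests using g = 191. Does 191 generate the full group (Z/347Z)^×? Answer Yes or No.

Yes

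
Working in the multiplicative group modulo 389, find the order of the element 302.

ord(302) | φ(389) = 389 − 1 = 388 = 2^2 · 97.
Divisors of 388: 1, 2, 4, 97, 194, 388.
Compute 302^d (mod 389) for the divisors d until we hit 1:
302^1 ≡ 302
302^2 ≡ 178
302^4 ≡ 175
302^97 ≡ 1
The smallest such exponent is 97, so the order of 302 is 97.

97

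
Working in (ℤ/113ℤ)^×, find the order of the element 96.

112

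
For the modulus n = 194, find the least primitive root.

φ(194) = φ(2)·φ(97) = 1·96 = 96 = 2^5 · 3.
g is a primitive root iff g^(96/q) ≢ 1 (mod 194) for each prime q ∈ {2, 3}.
g = 2: gcd(2, 194) = 2 > 1, not a unit — skip.
g = 3: 3^48 ≡ 1 — hits 1, so not a primitive root.
g = 4: gcd(4, 194) = 2 > 1, not a unit — skip.
g = 5: 5^48 ≡ 193; 5^32 ≡ 35 — none is 1, so 5 is a primitive root.
Hence the least primitive root of 194 is 5.

5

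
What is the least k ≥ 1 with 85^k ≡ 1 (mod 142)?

10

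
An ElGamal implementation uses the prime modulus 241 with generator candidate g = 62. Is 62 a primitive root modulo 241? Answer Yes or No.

φ(241) = 241 − 1 = 240 = 2^4 · 3 · 5.
62 is a primitive root mod 241 iff 62^(φ(241)/q) ≢ 1 for every prime q | φ(241), i.e. q ∈ {2, 3, 5}.
62^120 ≡ 240 (mod 241)  [q = 2: ≢ 1 ✓]
62^80 ≡ 225 (mod 241)  [q = 3: ≢ 1 ✓]
62^48 ≡ 91 (mod 241)  [q = 5: ≢ 1 ✓]
None equal 1, so ord_241(62) = 240: 62 is a primitive root.

Yes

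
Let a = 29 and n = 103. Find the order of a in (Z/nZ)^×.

51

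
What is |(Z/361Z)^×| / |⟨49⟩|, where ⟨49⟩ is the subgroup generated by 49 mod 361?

6

ord(49) | φ(361) = φ(19^2) = 19·(19−1) = 342 = 2 · 3^2 · 19.
Divisors of 342: 1, 2, 3, 6, 9, 18, 19, 38, 57, 114, 171, 342.
Compute 49^d (mod 361) for the divisors d until we hit 1:
49^1 ≡ 49 (mod 361)
49^2 ≡ 235 (mod 361)
49^3 ≡ 324 (mod 361)
49^6 ≡ 286 (mod 361)
49^9 ≡ 248 (mod 361)
49^18 ≡ 134 (mod 361)
49^19 ≡ 68 (mod 361)
49^38 ≡ 292 (mod 361)
49^57 ≡ 1 (mod 361) ✓
Thus |⟨49⟩| = ord(49) = 57.
The index is φ(361) / ord(49) = 342 / 57 = 6.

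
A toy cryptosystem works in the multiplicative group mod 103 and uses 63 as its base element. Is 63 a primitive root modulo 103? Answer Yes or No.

No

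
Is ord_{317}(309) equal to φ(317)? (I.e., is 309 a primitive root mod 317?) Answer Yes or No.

Yes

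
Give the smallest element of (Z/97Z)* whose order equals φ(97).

φ(97) = 97 − 1 = 96 = 2^5 · 3.
g is a primitive root iff g^(96/q) ≢ 1 (mod 97) for each prime q ∈ {2, 3}.
g = 2: 2^48 ≡ 1 — hits 1, so not a primitive root.
g = 3: 3^48 ≡ 1 — hits 1, so not a primitive root.
g = 4: 4^48 ≡ 1 — hits 1, so not a primitive root.
g = 5: 5^48 ≡ 96; 5^32 ≡ 35 — none is 1, so 5 is a primitive root.
The smallest primitive root modulo 97 is 5.

5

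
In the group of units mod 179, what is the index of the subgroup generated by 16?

2

ord(16) | φ(179) = 179 − 1 = 178 = 2 · 89.
Divisors of 178: 1, 2, 89, 178.
Check 16^d mod 179 for each divisor in increasing order:
16^1 ≡ 16 (mod 179)
16^2 ≡ 77 (mod 179)
16^89 ≡ 1 (mod 179) ✓
The order of 16 is 89, so the subgroup it generates has 89 elements.
The index is φ(179) / ord(16) = 178 / 89 = 2.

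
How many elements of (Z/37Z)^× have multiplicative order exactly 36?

12

φ(37) = 37 − 1 = 36 = 2^2 · 3^2.
Since (Z/37Z)^× is cyclic of order 36, the number of elements of order d is φ(d) when d | 36 and 0 otherwise.
36 = 2^2 · 3^2 divides 36, and φ(36) = 12.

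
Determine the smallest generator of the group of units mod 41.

φ(41) = 41 − 1 = 40 = 2^3 · 5.
Test candidates g = 2, 3, … against the prime factors q ∈ {2, 5} of φ(41): g is a generator iff g^(40/q) ≢ 1 for every such q.
g = 2: 2^20 ≡ 1 — hits 1, so not a primitive root.
g = 3: 3^20 ≡ 40; 3^8 ≡ 1 — hits 1, so not a primitive root.
g = 4: 4^20 ≡ 1 — hits 1, so not a primitive root.
g = 5: 5^20 ≡ 1 — hits 1, so not a primitive root.
g = 6: 6^20 ≡ 40; 6^8 ≡ 10 — none is 1, so 6 is a primitive root.
So 6 is the smallest generator of (Z/41Z)^×.

6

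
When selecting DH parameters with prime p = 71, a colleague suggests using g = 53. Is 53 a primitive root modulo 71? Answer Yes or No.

φ(71) = 71 − 1 = 70 = 2 · 5 · 7.
It suffices to check that the order of 53 is not a proper divisor of 70: compute 53^(70/q) for q ∈ {2, 5, 7}.
53^35 ≡ 70 (mod 71)  [q = 2: ≢ 1 ✓]
53^14 ≡ 57 (mod 71)  [q = 5: ≢ 1 ✓]
53^10 ≡ 37 (mod 71)  [q = 7: ≢ 1 ✓]
Every test exponent gives a nontrivial residue, hence 53 generates the full group.

Yes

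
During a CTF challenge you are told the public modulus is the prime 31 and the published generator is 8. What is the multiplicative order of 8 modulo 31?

5

ord(8) | φ(31) = 31 − 1 = 30 = 2 · 3 · 5.
Divisors of 30: 1, 2, 3, 5, 6, 10, 15, 30.
Evaluate successive powers at the divisors of 30:
8^1 ≡ 8 (mod 31)
8^2 ≡ 2 (mod 31)
8^3 ≡ 16 (mod 31)
8^5 ≡ 1 (mod 31) ✓
The smallest such exponent is 5, so the order of 8 is 5.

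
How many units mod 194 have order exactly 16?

8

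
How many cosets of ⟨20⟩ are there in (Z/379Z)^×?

2

The order of 20 must divide φ(379) = 379 − 1 = 378 = 2 · 3^3 · 7.
Divisors of 378: 1, 2, 3, 6, 7, 9, 14, 18, 21, 27, 42, 54, 63, 126, 189, 378.
Check 20^d mod 379 for each divisor in increasing order:
20^1 ≡ 20 (mod 379)
20^2 ≡ 21 (mod 379)
20^3 ≡ 41 (mod 379)
20^6 ≡ 165 (mod 379)
20^7 ≡ 268 (mod 379)
20^9 ≡ 322 (mod 379)
20^14 ≡ 193 (mod 379)
20^18 ≡ 217 (mod 379)
20^21 ≡ 180 (mod 379)
20^27 ≡ 138 (mod 379)
20^42 ≡ 185 (mod 379)
20^54 ≡ 94 (mod 379)
20^63 ≡ 327 (mod 379)
20^126 ≡ 51 (mod 379)
20^189 ≡ 1 (mod 379) ✓
Thus |⟨20⟩| = ord(20) = 189.
The index is φ(379) / ord(20) = 378 / 189 = 2.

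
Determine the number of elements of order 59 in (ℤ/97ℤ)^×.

φ(97) = 97 − 1 = 96 = 2^5 · 3.
In a cyclic group of order 96, there are φ(d) elements of order d for each divisor d of 96, and zero for non-divisors.
Here 96 is not a multiple of 59, so there are no elements of order 59.

0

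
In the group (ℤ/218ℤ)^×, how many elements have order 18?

6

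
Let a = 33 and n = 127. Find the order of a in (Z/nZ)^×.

42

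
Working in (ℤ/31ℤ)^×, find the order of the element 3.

By Lagrange's theorem, ord_31(3) divides φ(31) = 31 − 1 = 30 = 2 · 3 · 5.
Divisors of 30: 1, 2, 3, 5, 6, 10, 15, 30.
Check 3^d mod 31 for each divisor in increasing order:
3^1 ≡ 3 (mod 31)
3^2 ≡ 9 (mod 31)
3^3 ≡ 27 (mod 31)
3^5 ≡ 26 (mod 31)
3^6 ≡ 16 (mod 31)
3^10 ≡ 25 (mod 31)
3^15 ≡ 30 (mod 31)
3^30 ≡ 1 (mod 31) ✓
Therefore the multiplicative order of 3 modulo 31 is 30.

30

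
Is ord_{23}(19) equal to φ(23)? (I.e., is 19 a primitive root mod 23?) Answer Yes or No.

φ(23) = 23 − 1 = 22 = 2 · 11.
It suffices to check that the order of 19 is not a proper divisor of 22: compute 19^(22/q) for q ∈ {2, 11}.
19^11 ≡ 22 (mod 23)  [q = 2: ≢ 1 ✓]
19^2 ≡ 16 (mod 23)  [q = 11: ≢ 1 ✓]
None equal 1, so ord_23(19) = 22: 19 is a primitive root.

Yes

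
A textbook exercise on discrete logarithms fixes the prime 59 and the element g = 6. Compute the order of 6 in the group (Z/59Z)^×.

58

ord(6) | φ(59) = 59 − 1 = 58 = 2 · 29.
Divisors of 58: 1, 2, 29, 58.
Compute 6^d (mod 59) for the divisors d until we hit 1:
6^1 ≡ 6 (mod 59)
6^2 ≡ 36 (mod 59)
6^29 ≡ 58 (mod 59)
6^58 ≡ 1 (mod 59) ✓
Therefore the multiplicative order of 6 modulo 59 is 58.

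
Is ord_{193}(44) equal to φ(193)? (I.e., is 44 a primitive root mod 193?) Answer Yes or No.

φ(193) = 193 − 1 = 192 = 2^6 · 3.
Test 44^(192/q) mod 193 for each prime factor q of 192:
44^96 ≡ 192 (mod 193)  [q = 2: ≢ 1 ✓]
44^64 ≡ 108 (mod 193)  [q = 3: ≢ 1 ✓]
None equal 1, so ord_193(44) = 192: 44 is a primitive root.

Yes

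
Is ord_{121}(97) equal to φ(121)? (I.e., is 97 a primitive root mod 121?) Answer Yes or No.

No

φ(121) = φ(11^2) = 11·(11−1) = 110 = 2 · 5 · 11.
It suffices to check that the order of 97 is not a proper divisor of 110: compute 97^(110/q) for q ∈ {2, 5, 11}.
97^55 ≡ 1 (mod 121)  [q = 2: ≡ 1 ✗]
97^22 ≡ 81 (mod 121)  [q = 5: ≢ 1 ✓]
97^10 ≡ 45 (mod 121)  [q = 11: ≢ 1 ✓]
Since 97^55 ≡ 1, the order of 97 divides 55 < 110, so 97 is not a primitive root.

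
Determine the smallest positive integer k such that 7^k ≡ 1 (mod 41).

The order of 7 must divide φ(41) = 41 − 1 = 40 = 2^3 · 5.
Divisors of 40: 1, 2, 4, 5, 8, 10, 20, 40.
Check 7^d mod 41 for each divisor in increasing order:
7^1 ≡ 7 (mod 41)
7^2 ≡ 8 (mod 41)
7^4 ≡ 23 (mod 41)
7^5 ≡ 38 (mod 41)
7^8 ≡ 37 (mod 41)
7^10 ≡ 9 (mod 41)
7^20 ≡ 40 (mod 41)
7^40 ≡ 1 (mod 41) ✓
Hence ord(7) = 40.

40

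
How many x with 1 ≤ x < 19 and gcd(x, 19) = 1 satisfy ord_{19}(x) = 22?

φ(19) = 19 − 1 = 18 = 2 · 3^2.
In a cyclic group of order 18, there are φ(d) elements of order d for each divisor d of 18, and zero for non-divisors.
Since 22 ∤ 18, the count is 0.

0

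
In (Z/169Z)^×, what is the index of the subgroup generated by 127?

The order of 127 must divide φ(169) = φ(13^2) = 13·(13−1) = 156 = 2^2 · 3 · 13.
Divisors of 156: 1, 2, 3, 4, 6, 12, 13, 26, 39, 52, 78, 156.
Compute 127^d (mod 169) for the divisors d until we hit 1:
127^1 ≡ 127
127^2 ≡ 74
127^3 ≡ 103
127^4 ≡ 68
127^6 ≡ 131
127^12 ≡ 92
127^13 ≡ 23
127^26 ≡ 22
127^39 ≡ 168
127^52 ≡ 146
127^78 ≡ 1
Thus |⟨127⟩| = ord(127) = 78.
The index is φ(169) / ord(127) = 156 / 78 = 2.

2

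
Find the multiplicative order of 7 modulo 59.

29

The order of 7 must divide φ(59) = 59 − 1 = 58 = 2 · 29.
Divisors of 58: 1, 2, 29, 58.
Evaluate successive powers at the divisors of 58:
7^1 ≡ 7 (mod 59)
7^2 ≡ 49 (mod 59)
7^29 ≡ 1 (mod 59) ✓
The smallest such exponent is 29, so the order of 7 is 29.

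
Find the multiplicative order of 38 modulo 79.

13

By Lagrange's theorem, ord_79(38) divides φ(79) = 79 − 1 = 78 = 2 · 3 · 13.
Divisors of 78: 1, 2, 3, 6, 13, 26, 39, 78.
Evaluate successive powers at the divisors of 78:
38^1 ≡ 38 (mod 79)
38^2 ≡ 22 (mod 79)
38^3 ≡ 46 (mod 79)
38^6 ≡ 62 (mod 79)
38^13 ≡ 1 (mod 79) ✓
The smallest such exponent is 13, so the order of 38 is 13.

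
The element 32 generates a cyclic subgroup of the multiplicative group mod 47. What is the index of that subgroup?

2

Since 32 ∈ (Z/47Z)^×, its order divides φ(47) = 47 − 1 = 46 = 2 · 23.
Divisors of 46: 1, 2, 23, 46.
Check 32^d mod 47 for each divisor in increasing order:
32^1 ≡ 32 (mod 47)
32^2 ≡ 37 (mod 47)
32^23 ≡ 1 (mod 47) ✓
Thus |⟨32⟩| = ord(32) = 23.
The index is φ(47) / ord(32) = 46 / 23 = 2.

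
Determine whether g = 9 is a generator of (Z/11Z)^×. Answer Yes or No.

No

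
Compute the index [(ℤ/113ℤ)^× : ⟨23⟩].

Since 23 ∈ (Z/113Z)^×, its order divides φ(113) = 113 − 1 = 112 = 2^4 · 7.
Divisors of 112: 1, 2, 4, 7, 8, 14, 16, 28, 56, 112.
Evaluate successive powers at the divisors of 112:
23^1 ≡ 23
23^2 ≡ 77
23^4 ≡ 53
23^7 ≡ 73
23^8 ≡ 97
23^14 ≡ 18
23^16 ≡ 30
23^28 ≡ 98
23^56 ≡ 112
23^112 ≡ 1
The order of 23 is 112, so the subgroup it generates has 112 elements.
The index is φ(113) / ord(23) = 112 / 112 = 1.

1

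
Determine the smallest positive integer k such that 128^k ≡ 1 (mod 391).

88

By Lagrange's theorem, ord_391(128) divides φ(391) = φ(17·23) = (17−1)·(23−1) = 16·22 = 352 = 2^5 · 11.
Divisors of 352: 1, 2, 4, 8, 11, 16, 22, 32, 44, 88, 176, 352.
Test each divisor d:
128^1 ≡ 128 (mod 391)
128^2 ≡ 353 (mod 391)
128^4 ≡ 271 (mod 391)
128^8 ≡ 324 (mod 391)
128^11 ≡ 185 (mod 391)
128^16 ≡ 188 (mod 391)
128^22 ≡ 208 (mod 391)
128^32 ≡ 154 (mod 391)
128^44 ≡ 254 (mod 391)
128^88 ≡ 1 (mod 391) ✓
Hence ord(128) = 88.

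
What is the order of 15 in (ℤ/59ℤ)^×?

ord(15) | φ(59) = 59 − 1 = 58 = 2 · 29.
Divisors of 58: 1, 2, 29, 58.
Check 15^d mod 59 for each divisor in increasing order:
15^1 ≡ 15 (mod 59)
15^2 ≡ 48 (mod 59)
15^29 ≡ 1 (mod 59) ✓
Therefore the multiplicative order of 15 modulo 59 is 29.

29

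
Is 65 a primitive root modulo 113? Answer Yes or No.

φ(113) = 113 − 1 = 112 = 2^4 · 7.
Test 65^(112/q) mod 113 for each prime factor q of 112:
65^56 ≡ 112 (mod 113)  [q = 2: ≢ 1 ✓]
65^16 ≡ 1 (mod 113)  [q = 7: ≡ 1 ✗]
The check at q = 7 fails, so 65 generates a proper subgroup.

No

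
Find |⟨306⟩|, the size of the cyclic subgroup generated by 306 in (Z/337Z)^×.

336

ord(306) | φ(337) = 337 − 1 = 336 = 2^4 · 3 · 7.
Divisors of 336: 1, 2, 3, 4, 6, 7, 8, 12, 14, 16, 21, 24, 28, 42, 48, 56, 84, 112, 168, 336.
Evaluate successive powers at the divisors of 336:
306^1 ≡ 306 (mod 337)
306^2 ≡ 287 (mod 337)
306^3 ≡ 202 (mod 337)
306^4 ≡ 141 (mod 337)
306^6 ≡ 27 (mod 337)
306^7 ≡ 174 (mod 337)
306^8 ≡ 335 (mod 337)
306^12 ≡ 55 (mod 337)
306^14 ≡ 283 (mod 337)
306^16 ≡ 4 (mod 337)
306^21 ≡ 40 (mod 337)
306^24 ≡ 329 (mod 337)
306^28 ≡ 220 (mod 337)
306^42 ≡ 252 (mod 337)
306^48 ≡ 64 (mod 337)
306^56 ≡ 209 (mod 337)
306^84 ≡ 148 (mod 337)
306^112 ≡ 208 (mod 337)
306^168 ≡ 336 (mod 337)
306^336 ≡ 1 (mod 337) ✓
So ord_337(306) = 336.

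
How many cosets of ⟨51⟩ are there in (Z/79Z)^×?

ord(51) | φ(79) = 79 − 1 = 78 = 2 · 3 · 13.
Divisors of 78: 1, 2, 3, 6, 13, 26, 39, 78.
Compute 51^d (mod 79) for the divisors d until we hit 1:
51^1 ≡ 51
51^2 ≡ 73
51^3 ≡ 10
51^6 ≡ 21
51^13 ≡ 55
51^26 ≡ 23
51^39 ≡ 1
Thus |⟨51⟩| = ord(51) = 39.
The index is φ(79) / ord(51) = 78 / 39 = 2.

2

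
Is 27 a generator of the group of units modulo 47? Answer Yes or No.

No

φ(47) = 47 − 1 = 46 = 2 · 23.
An element g generates (Z/47Z)^× iff g^(46/q) ≢ 1 (mod 47) for each prime q ∈ {2, 23}.
27^23 ≡ 1 (mod 47)  [q = 2: ≡ 1 ✗]
27^2 ≡ 24 (mod 47)  [q = 23: ≢ 1 ✓]
27^23 ≡ 1 shows ord(27) | 23, strictly less than φ(47); not a primitive root.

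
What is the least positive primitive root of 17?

3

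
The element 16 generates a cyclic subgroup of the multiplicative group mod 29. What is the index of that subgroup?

4

The order of 16 must divide φ(29) = 29 − 1 = 28 = 2^2 · 7.
Divisors of 28: 1, 2, 4, 7, 14, 28.
Compute 16^d (mod 29) for the divisors d until we hit 1:
16^1 ≡ 16 (mod 29)
16^2 ≡ 24 (mod 29)
16^4 ≡ 25 (mod 29)
16^7 ≡ 1 (mod 29) ✓
So ord_29(16) = 7, hence |⟨16⟩| = 7.
[(Z/29Z)^× : ⟨16⟩] = 28/7 = 4.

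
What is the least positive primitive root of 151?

6

φ(151) = 151 − 1 = 150 = 2 · 3 · 5^2.
Test candidates g = 2, 3, … against the prime factors q ∈ {2, 3, 5} of φ(151): g is a generator iff g^(150/q) ≢ 1 for every such q.
g = 2: 2^75 ≡ 1 — hits 1, so not a primitive root.
g = 3: 3^75 ≡ 150; 3^50 ≡ 1 — hits 1, so not a primitive root.
g = 4: 4^75 ≡ 1 — hits 1, so not a primitive root.
g = 5: 5^75 ≡ 1 — hits 1, so not a primitive root.
g = 6: 6^75 ≡ 150; 6^50 ≡ 32; 6^30 ≡ 59 — none is 1, so 6 is a primitive root.
Hence the least primitive root of 151 is 6.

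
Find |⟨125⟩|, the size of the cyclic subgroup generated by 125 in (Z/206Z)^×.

34

The order of 125 must divide φ(206) = φ(2)·φ(103) = 1·102 = 102 = 2 · 3 · 17.
Divisors of 102: 1, 2, 3, 6, 17, 34, 51, 102.
Compute 125^d (mod 206) for the divisors d until we hit 1:
125^1 ≡ 125
125^2 ≡ 175
125^3 ≡ 39
125^6 ≡ 79
125^17 ≡ 205
125^34 ≡ 1
Therefore the multiplicative order of 125 modulo 206 is 34.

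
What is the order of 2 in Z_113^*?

28

Since 2 ∈ (Z/113Z)^×, its order divides φ(113) = 113 − 1 = 112 = 2^4 · 7.
Divisors of 112: 1, 2, 4, 7, 8, 14, 16, 28, 56, 112.
Evaluate successive powers at the divisors of 112:
2^1 ≡ 2 (mod 113)
2^2 ≡ 4 (mod 113)
2^4 ≡ 16 (mod 113)
2^7 ≡ 15 (mod 113)
2^8 ≡ 30 (mod 113)
2^14 ≡ 112 (mod 113)
2^16 ≡ 109 (mod 113)
2^28 ≡ 1 (mod 113) ✓
Hence ord(2) = 28.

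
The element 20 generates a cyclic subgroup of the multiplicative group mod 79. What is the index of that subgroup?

The order of 20 must divide φ(79) = 79 − 1 = 78 = 2 · 3 · 13.
Divisors of 78: 1, 2, 3, 6, 13, 26, 39, 78.
Check 20^d mod 79 for each divisor in increasing order:
20^1 ≡ 20
20^2 ≡ 5
20^3 ≡ 21
20^6 ≡ 46
20^13 ≡ 55
20^26 ≡ 23
20^39 ≡ 1
Thus |⟨20⟩| = ord(20) = 39.
The index is φ(79) / ord(20) = 78 / 39 = 2.

2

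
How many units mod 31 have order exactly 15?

8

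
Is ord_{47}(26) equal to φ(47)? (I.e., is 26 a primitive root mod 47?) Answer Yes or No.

φ(47) = 47 − 1 = 46 = 2 · 23.
Test 26^(46/q) mod 47 for each prime factor q of 46:
26^23 ≡ 46 (mod 47)  [q = 2: ≢ 1 ✓]
26^2 ≡ 18 (mod 47)  [q = 23: ≢ 1 ✓]
None equal 1, so ord_47(26) = 46: 26 is a primitive root.

Yes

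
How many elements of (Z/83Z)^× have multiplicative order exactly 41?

φ(83) = 83 − 1 = 82 = 2 · 41.
(Z/83Z)^× is cyclic (|G| = 82); a cyclic group of order m has exactly φ(d) elements of each order d | m, and none otherwise.
41 | 82, and φ(41) = 41 − 1 = 40.

40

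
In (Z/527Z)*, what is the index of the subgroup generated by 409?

80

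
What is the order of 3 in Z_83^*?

41

ord(3) | φ(83) = 83 − 1 = 82 = 2 · 41.
Divisors of 82: 1, 2, 41, 82.
Evaluate successive powers at the divisors of 82:
3^1 ≡ 3
3^2 ≡ 9
3^41 ≡ 1
Hence ord(3) = 41.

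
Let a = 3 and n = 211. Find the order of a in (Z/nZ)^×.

210

By Lagrange's theorem, ord_211(3) divides φ(211) = 211 − 1 = 210 = 2 · 3 · 5 · 7.
Divisors of 210: 1, 2, 3, 5, 6, 7, 10, 14, 15, 21, 30, 35, 42, 70, 105, 210.
Check 3^d mod 211 for each divisor in increasing order:
3^1 ≡ 3 (mod 211)
3^2 ≡ 9 (mod 211)
3^3 ≡ 27 (mod 211)
3^5 ≡ 32 (mod 211)
3^6 ≡ 96 (mod 211)
3^7 ≡ 77 (mod 211)
3^10 ≡ 180 (mod 211)
3^14 ≡ 21 (mod 211)
3^15 ≡ 63 (mod 211)
3^21 ≡ 140 (mod 211)
3^30 ≡ 171 (mod 211)
3^35 ≡ 197 (mod 211)
3^42 ≡ 188 (mod 211)
3^70 ≡ 196 (mod 211)
3^105 ≡ 210 (mod 211)
3^210 ≡ 1 (mod 211) ✓
The smallest such exponent is 210, so the order of 3 is 210.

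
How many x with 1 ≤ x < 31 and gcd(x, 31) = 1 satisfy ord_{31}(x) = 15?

8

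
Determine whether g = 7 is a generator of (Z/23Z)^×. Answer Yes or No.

φ(23) = 23 − 1 = 22 = 2 · 11.
An element g generates (Z/23Z)^× iff g^(22/q) ≢ 1 (mod 23) for each prime q ∈ {2, 11}.
7^11 ≡ 22 (mod 23)  [q = 2: ≢ 1 ✓]
7^2 ≡ 3 (mod 23)  [q = 11: ≢ 1 ✓]
Every test exponent gives a nontrivial residue, hence 7 generates the full group.

Yes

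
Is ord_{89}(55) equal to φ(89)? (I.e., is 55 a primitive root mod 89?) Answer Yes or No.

No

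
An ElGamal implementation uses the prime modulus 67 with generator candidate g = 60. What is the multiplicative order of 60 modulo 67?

The order of 60 must divide φ(67) = 67 − 1 = 66 = 2 · 3 · 11.
Divisors of 66: 1, 2, 3, 6, 11, 22, 33, 66.
Compute 60^d (mod 67) for the divisors d until we hit 1:
60^1 ≡ 60 (mod 67)
60^2 ≡ 49 (mod 67)
60^3 ≡ 59 (mod 67)
60^6 ≡ 64 (mod 67)
60^11 ≡ 37 (mod 67)
60^22 ≡ 29 (mod 67)
60^33 ≡ 1 (mod 67) ✓
Hence ord(60) = 33.

33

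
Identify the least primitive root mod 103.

5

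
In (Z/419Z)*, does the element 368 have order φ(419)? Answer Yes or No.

φ(419) = 419 − 1 = 418 = 2 · 11 · 19.
Test 368^(418/q) mod 419 for each prime factor q of 418:
368^209 ≡ 1 (mod 419)  [q = 2: ≡ 1 ✗]
368^38 ≡ 152 (mod 419)  [q = 11: ≢ 1 ✓]
368^22 ≡ 136 (mod 419)  [q = 19: ≢ 1 ✓]
368^209 ≡ 1 shows ord(368) | 209, strictly less than φ(419); not a primitive root.

No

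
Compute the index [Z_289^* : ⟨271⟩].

8

Since 271 ∈ (Z/289Z)^×, its order divides φ(289) = φ(17^2) = 17·(17−1) = 272 = 2^4 · 17.
Divisors of 272: 1, 2, 4, 8, 16, 17, 34, 68, 136, 272.
Check 271^d mod 289 for each divisor in increasing order:
271^1 ≡ 271
271^2 ≡ 35
271^4 ≡ 69
271^8 ≡ 137
271^16 ≡ 273
271^17 ≡ 288
271^34 ≡ 1
So ord_289(271) = 34, hence |⟨271⟩| = 34.
Index = |(Z/289Z)^×| / |⟨271⟩| = 272 / 34 = 8.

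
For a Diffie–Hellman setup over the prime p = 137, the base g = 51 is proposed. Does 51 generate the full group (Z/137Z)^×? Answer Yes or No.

Yes

φ(137) = 137 − 1 = 136 = 2^3 · 17.
51 is a primitive root mod 137 iff 51^(φ(137)/q) ≢ 1 for every prime q | φ(137), i.e. q ∈ {2, 17}.
51^68 ≡ 136 (mod 137)  [q = 2: ≢ 1 ✓]
51^8 ≡ 16 (mod 137)  [q = 17: ≢ 1 ✓]
None equal 1, so ord_137(51) = 136: 51 is a primitive root.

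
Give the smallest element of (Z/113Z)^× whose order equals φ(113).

φ(113) = 113 − 1 = 112 = 2^4 · 7.
g is a primitive root iff g^(112/q) ≢ 1 (mod 113) for each prime q ∈ {2, 7}.
g = 2: 2^56 ≡ 1 — hits 1, so not a primitive root.
g = 3: 3^56 ≡ 112; 3^16 ≡ 49 — none is 1, so 3 is a primitive root.
Hence the least primitive root of 113 is 3.

3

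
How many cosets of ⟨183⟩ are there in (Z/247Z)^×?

36

ord(183) | φ(247) = φ(13·19) = (13−1)·(19−1) = 12·18 = 216 = 2^3 · 3^3.
Divisors of 216: 1, 2, 3, 4, 6, 8, 9, 12, 18, 24, 27, 36, 54, 72, 108, 216.
Evaluate successive powers at the divisors of 216:
183^1 ≡ 183
183^2 ≡ 144
183^3 ≡ 170
183^4 ≡ 235
183^6 ≡ 1
So ord_247(183) = 6, hence |⟨183⟩| = 6.
[(Z/247Z)^× : ⟨183⟩] = 216/6 = 36.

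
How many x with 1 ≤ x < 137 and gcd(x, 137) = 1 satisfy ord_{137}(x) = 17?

16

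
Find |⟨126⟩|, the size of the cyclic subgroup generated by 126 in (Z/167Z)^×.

83

Since 126 ∈ (Z/167Z)^×, its order divides φ(167) = 167 − 1 = 166 = 2 · 83.
Divisors of 166: 1, 2, 83, 166.
Evaluate successive powers at the divisors of 166:
126^1 ≡ 126 (mod 167)
126^2 ≡ 11 (mod 167)
126^83 ≡ 1 (mod 167) ✓
Hence ord(126) = 83.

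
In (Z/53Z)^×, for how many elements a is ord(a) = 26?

12

φ(53) = 53 − 1 = 52 = 2^2 · 13.
Since (Z/53Z)^× is cyclic of order 52, the number of elements of order d is φ(d) when d | 52 and 0 otherwise.
26 = 2 · 13 divides 52, and φ(26) = 12.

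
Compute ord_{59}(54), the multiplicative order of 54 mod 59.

ord(54) | φ(59) = 59 − 1 = 58 = 2 · 29.
Divisors of 58: 1, 2, 29, 58.
Test each divisor d:
54^1 ≡ 54 (mod 59)
54^2 ≡ 25 (mod 59)
54^29 ≡ 58 (mod 59)
54^58 ≡ 1 (mod 59) ✓
So ord_59(54) = 58.

58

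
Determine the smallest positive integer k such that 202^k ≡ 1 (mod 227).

Since 202 ∈ (Z/227Z)^×, its order divides φ(227) = 227 − 1 = 226 = 2 · 113.
Divisors of 226: 1, 2, 113, 226.
Test each divisor d:
202^1 ≡ 202 (mod 227)
202^2 ≡ 171 (mod 227)
202^113 ≡ 226 (mod 227)
202^226 ≡ 1 (mod 227) ✓
Therefore the multiplicative order of 202 modulo 227 is 226.

226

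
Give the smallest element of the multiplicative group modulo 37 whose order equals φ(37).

2

φ(37) = 37 − 1 = 36 = 2^2 · 3^2.
Test candidates g = 2, 3, … against the prime factors q ∈ {2, 3} of φ(37): g is a generator iff g^(36/q) ≢ 1 for every such q.
g = 2: 2^18 ≡ 36; 2^12 ≡ 26 — none is 1, so 2 is a primitive root.
So 2 is the smallest generator of (Z/37Z)^×.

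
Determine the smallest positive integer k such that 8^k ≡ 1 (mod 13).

The order of 8 must divide φ(13) = 13 − 1 = 12 = 2^2 · 3.
Divisors of 12: 1, 2, 3, 4, 6, 12.
Check 8^d mod 13 for each divisor in increasing order:
8^1 ≡ 8 (mod 13)
8^2 ≡ 12 (mod 13)
8^3 ≡ 5 (mod 13)
8^4 ≡ 1 (mod 13) ✓
Therefore the multiplicative order of 8 modulo 13 is 4.

4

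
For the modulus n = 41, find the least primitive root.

6

φ(41) = 41 − 1 = 40 = 2^3 · 5.
g is a primitive root iff g^(40/q) ≢ 1 (mod 41) for each prime q ∈ {2, 5}.
g = 2: 2^20 ≡ 1 — hits 1, so not a primitive root.
g = 3: 3^20 ≡ 40; 3^8 ≡ 1 — hits 1, so not a primitive root.
g = 4: 4^20 ≡ 1 — hits 1, so not a primitive root.
g = 5: 5^20 ≡ 1 — hits 1, so not a primitive root.
g = 6: 6^20 ≡ 40; 6^8 ≡ 10 — none is 1, so 6 is a primitive root.
The smallest primitive root modulo 41 is 6.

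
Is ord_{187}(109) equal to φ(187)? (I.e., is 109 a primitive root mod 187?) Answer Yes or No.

No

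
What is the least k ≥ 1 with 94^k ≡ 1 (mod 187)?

By Lagrange's theorem, ord_187(94) divides φ(187) = φ(11·17) = (11−1)·(17−1) = 10·16 = 160 = 2^5 · 5.
Divisors of 160: 1, 2, 4, 5, 8, 10, 16, 20, 32, 40, 80, 160.
Check 94^d mod 187 for each divisor in increasing order:
94^1 ≡ 94
94^2 ≡ 47
94^4 ≡ 152
94^5 ≡ 76
94^8 ≡ 103
94^10 ≡ 166
94^16 ≡ 137
94^20 ≡ 67
94^32 ≡ 69
94^40 ≡ 1
The smallest such exponent is 40, so the order of 94 is 40.

40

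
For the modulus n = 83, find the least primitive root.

2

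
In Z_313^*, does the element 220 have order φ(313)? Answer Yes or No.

No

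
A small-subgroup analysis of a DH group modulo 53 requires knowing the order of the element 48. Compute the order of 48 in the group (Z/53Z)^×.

Since 48 ∈ (Z/53Z)^×, its order divides φ(53) = 53 − 1 = 52 = 2^2 · 13.
Divisors of 52: 1, 2, 4, 13, 26, 52.
Compute 48^d (mod 53) for the divisors d until we hit 1:
48^1 ≡ 48
48^2 ≡ 25
48^4 ≡ 42
48^13 ≡ 30
48^26 ≡ 52
48^52 ≡ 1
Therefore the multiplicative order of 48 modulo 53 is 52.

52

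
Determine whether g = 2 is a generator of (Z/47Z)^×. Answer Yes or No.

No

φ(47) = 47 − 1 = 46 = 2 · 23.
It suffices to check that the order of 2 is not a proper divisor of 46: compute 2^(46/q) for q ∈ {2, 23}.
2^23 ≡ 1 (mod 47)  [q = 2: ≡ 1 ✗]
2^2 ≡ 4 (mod 47)  [q = 23: ≢ 1 ✓]
2^23 ≡ 1 shows ord(2) | 23, strictly less than φ(47); not a primitive root.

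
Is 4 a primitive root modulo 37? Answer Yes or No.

No

φ(37) = 37 − 1 = 36 = 2^2 · 3^2.
4 is a primitive root mod 37 iff 4^(φ(37)/q) ≢ 1 for every prime q | φ(37), i.e. q ∈ {2, 3}.
4^18 ≡ 1 (mod 37)  [q = 2: ≡ 1 ✗]
4^12 ≡ 10 (mod 37)  [q = 3: ≢ 1 ✓]
Since 4^18 ≡ 1, the order of 4 divides 18 < 36, so 4 is not a primitive root.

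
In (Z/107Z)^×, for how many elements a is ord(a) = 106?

52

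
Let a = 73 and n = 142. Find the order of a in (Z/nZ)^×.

Since 73 ∈ (Z/142Z)^×, its order divides φ(142) = φ(2)·φ(71) = 1·70 = 70 = 2 · 5 · 7.
Divisors of 70: 1, 2, 5, 7, 10, 14, 35, 70.
Evaluate successive powers at the divisors of 70:
73^1 ≡ 73 (mod 142)
73^2 ≡ 75 (mod 142)
73^5 ≡ 103 (mod 142)
73^7 ≡ 57 (mod 142)
73^10 ≡ 101 (mod 142)
73^14 ≡ 125 (mod 142)
73^35 ≡ 1 (mod 142) ✓
The smallest such exponent is 35, so the order of 73 is 35.

35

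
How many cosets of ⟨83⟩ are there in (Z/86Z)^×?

2

By Lagrange's theorem, ord_86(83) divides φ(86) = φ(2)·φ(43) = 1·42 = 42 = 2 · 3 · 7.
Divisors of 42: 1, 2, 3, 6, 7, 14, 21, 42.
Check 83^d mod 86 for each divisor in increasing order:
83^1 ≡ 83 (mod 86)
83^2 ≡ 9 (mod 86)
83^3 ≡ 59 (mod 86)
83^6 ≡ 41 (mod 86)
83^7 ≡ 49 (mod 86)
83^14 ≡ 79 (mod 86)
83^21 ≡ 1 (mod 86) ✓
The order of 83 is 21, so the subgroup it generates has 21 elements.
The index is φ(86) / ord(83) = 42 / 21 = 2.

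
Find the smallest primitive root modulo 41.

6

φ(41) = 41 − 1 = 40 = 2^3 · 5.
g is a primitive root iff g^(40/q) ≢ 1 (mod 41) for each prime q ∈ {2, 5}.
g = 2: 2^20 ≡ 1 — hits 1, so not a primitive root.
g = 3: 3^20 ≡ 40; 3^8 ≡ 1 — hits 1, so not a primitive root.
g = 4: 4^20 ≡ 1 — hits 1, so not a primitive root.
g = 5: 5^20 ≡ 1 — hits 1, so not a primitive root.
g = 6: 6^20 ≡ 40; 6^8 ≡ 10 — none is 1, so 6 is a primitive root.
So 6 is the smallest generator of (Z/41Z)^×.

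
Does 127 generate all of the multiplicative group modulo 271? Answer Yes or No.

No

φ(271) = 271 − 1 = 270 = 2 · 3^3 · 5.
127 is a primitive root mod 271 iff 127^(φ(271)/q) ≢ 1 for every prime q | φ(271), i.e. q ∈ {2, 3, 5}.
127^135 ≡ 270 (mod 271)  [q = 2: ≢ 1 ✓]
127^90 ≡ 242 (mod 271)  [q = 3: ≢ 1 ✓]
127^54 ≡ 1 (mod 271)  [q = 5: ≡ 1 ✗]
Since 127^54 ≡ 1, the order of 127 divides 54 < 270, so 127 is not a primitive root.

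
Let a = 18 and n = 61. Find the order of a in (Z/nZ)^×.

Since 18 ∈ (Z/61Z)^×, its order divides φ(61) = 61 − 1 = 60 = 2^2 · 3 · 5.
Divisors of 60: 1, 2, 3, 4, 5, 6, 10, 12, 15, 20, 30, 60.
Check 18^d mod 61 for each divisor in increasing order:
18^1 ≡ 18
18^2 ≡ 19
18^3 ≡ 37
18^4 ≡ 56
18^5 ≡ 32
18^6 ≡ 27
18^10 ≡ 48
18^12 ≡ 58
18^15 ≡ 11
18^20 ≡ 47
18^30 ≡ 60
18^60 ≡ 1
So ord_61(18) = 60.

60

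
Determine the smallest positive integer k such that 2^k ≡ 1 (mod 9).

6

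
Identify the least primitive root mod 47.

5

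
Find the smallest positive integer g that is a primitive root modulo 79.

3

φ(79) = 79 − 1 = 78 = 2 · 3 · 13.
Test candidates g = 2, 3, … against the prime factors q ∈ {2, 3, 13} of φ(79): g is a generator iff g^(78/q) ≢ 1 for every such q.
g = 2: 2^39 ≡ 1 — hits 1, so not a primitive root.
g = 3: 3^39 ≡ 78; 3^26 ≡ 23; 3^6 ≡ 18 — none is 1, so 3 is a primitive root.
The smallest primitive root modulo 79 is 3.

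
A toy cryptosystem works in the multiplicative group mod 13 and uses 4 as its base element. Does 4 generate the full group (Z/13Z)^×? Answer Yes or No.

φ(13) = 13 − 1 = 12 = 2^2 · 3.
An element g generates (Z/13Z)^× iff g^(12/q) ≢ 1 (mod 13) for each prime q ∈ {2, 3}.
4^6 ≡ 1 (mod 13)  [q = 2: ≡ 1 ✗]
4^4 ≡ 9 (mod 13)  [q = 3: ≢ 1 ✓]
The check at q = 2 fails, so 4 generates a proper subgroup.

No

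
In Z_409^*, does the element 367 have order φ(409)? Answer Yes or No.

φ(409) = 409 − 1 = 408 = 2^3 · 3 · 17.
367 is a primitive root mod 409 iff 367^(φ(409)/q) ≢ 1 for every prime q | φ(409), i.e. q ∈ {2, 3, 17}.
367^204 ≡ 408 (mod 409)  [q = 2: ≢ 1 ✓]
367^136 ≡ 53 (mod 409)  [q = 3: ≢ 1 ✓]
367^24 ≡ 180 (mod 409)  [q = 17: ≢ 1 ✓]
Every test exponent gives a nontrivial residue, hence 367 generates the full group.

Yes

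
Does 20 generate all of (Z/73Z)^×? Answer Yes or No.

Yes

φ(73) = 73 − 1 = 72 = 2^3 · 3^2.
It suffices to check that the order of 20 is not a proper divisor of 72: compute 20^(72/q) for q ∈ {2, 3}.
20^36 ≡ 72 (mod 73)  [q = 2: ≢ 1 ✓]
20^24 ≡ 64 (mod 73)  [q = 3: ≢ 1 ✓]
All checks pass, so 20 has order 72 and is a primitive root modulo 73.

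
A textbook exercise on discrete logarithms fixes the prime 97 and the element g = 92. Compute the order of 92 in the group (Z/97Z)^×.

96

By Lagrange's theorem, ord_97(92) divides φ(97) = 97 − 1 = 96 = 2^5 · 3.
Divisors of 96: 1, 2, 3, 4, 6, 8, 12, 16, 24, 32, 48, 96.
Compute 92^d (mod 97) for the divisors d until we hit 1:
92^1 ≡ 92 (mod 97)
92^2 ≡ 25 (mod 97)
92^3 ≡ 69 (mod 97)
92^4 ≡ 43 (mod 97)
92^6 ≡ 8 (mod 97)
92^8 ≡ 6 (mod 97)
92^12 ≡ 64 (mod 97)
92^16 ≡ 36 (mod 97)
92^24 ≡ 22 (mod 97)
92^32 ≡ 35 (mod 97)
92^48 ≡ 96 (mod 97)
92^96 ≡ 1 (mod 97) ✓
Therefore the multiplicative order of 92 modulo 97 is 96.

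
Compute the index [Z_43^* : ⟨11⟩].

Since 11 ∈ (Z/43Z)^×, its order divides φ(43) = 43 − 1 = 42 = 2 · 3 · 7.
Divisors of 42: 1, 2, 3, 6, 7, 14, 21, 42.
Check 11^d mod 43 for each divisor in increasing order:
11^1 ≡ 11 (mod 43)
11^2 ≡ 35 (mod 43)
11^3 ≡ 41 (mod 43)
11^6 ≡ 4 (mod 43)
11^7 ≡ 1 (mod 43) ✓
Thus |⟨11⟩| = ord(11) = 7.
[(Z/43Z)^× : ⟨11⟩] = 42/7 = 6.

6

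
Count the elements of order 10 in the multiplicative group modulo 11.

φ(11) = 11 − 1 = 10 = 2 · 5.
(Z/11Z)^× is cyclic (|G| = 10); a cyclic group of order m has exactly φ(d) elements of each order d | m, and none otherwise.
10 = 2 · 5 divides 10, and φ(10) = 4.

4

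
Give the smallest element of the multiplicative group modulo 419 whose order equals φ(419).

2

φ(419) = 419 − 1 = 418 = 2 · 11 · 19.
Test candidates g = 2, 3, … against the prime factors q ∈ {2, 11, 19} of φ(419): g is a generator iff g^(418/q) ≢ 1 for every such q.
g = 2: 2^209 ≡ 418; 2^38 ≡ 334; 2^22 ≡ 114 — none is 1, so 2 is a primitive root.
So 2 is the smallest generator of (Z/419Z)^×.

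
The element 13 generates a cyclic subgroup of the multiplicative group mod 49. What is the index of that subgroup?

3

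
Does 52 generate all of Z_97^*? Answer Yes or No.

No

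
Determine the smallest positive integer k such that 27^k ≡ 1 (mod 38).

6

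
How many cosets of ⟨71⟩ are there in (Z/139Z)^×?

2

The order of 71 must divide φ(139) = 139 − 1 = 138 = 2 · 3 · 23.
Divisors of 138: 1, 2, 3, 6, 23, 46, 69, 138.
Compute 71^d (mod 139) for the divisors d until we hit 1:
71^1 ≡ 71
71^2 ≡ 37
71^3 ≡ 125
71^6 ≡ 57
71^23 ≡ 42
71^46 ≡ 96
71^69 ≡ 1
The order of 71 is 69, so the subgroup it generates has 69 elements.
The index is φ(139) / ord(71) = 138 / 69 = 2.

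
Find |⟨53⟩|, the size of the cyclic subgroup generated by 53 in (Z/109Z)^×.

108

ord(53) | φ(109) = 109 − 1 = 108 = 2^2 · 3^3.
Divisors of 108: 1, 2, 3, 4, 6, 9, 12, 18, 27, 36, 54, 108.
Compute 53^d (mod 109) for the divisors d until we hit 1:
53^1 ≡ 53 (mod 109)
53^2 ≡ 84 (mod 109)
53^3 ≡ 92 (mod 109)
53^4 ≡ 80 (mod 109)
53^6 ≡ 71 (mod 109)
53^9 ≡ 101 (mod 109)
53^12 ≡ 27 (mod 109)
53^18 ≡ 64 (mod 109)
53^27 ≡ 33 (mod 109)
53^36 ≡ 63 (mod 109)
53^54 ≡ 108 (mod 109)
53^108 ≡ 1 (mod 109) ✓
The smallest such exponent is 108, so the order of 53 is 108.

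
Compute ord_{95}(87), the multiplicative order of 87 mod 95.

12

Since 87 ∈ (Z/95Z)^×, its order divides φ(95) = φ(5·19) = (5−1)·(19−1) = 4·18 = 72 = 2^3 · 3^2.
Divisors of 72: 1, 2, 3, 4, 6, 8, 9, 12, 18, 24, 36, 72.
Compute 87^d (mod 95) for the divisors d until we hit 1:
87^1 ≡ 87 (mod 95)
87^2 ≡ 64 (mod 95)
87^3 ≡ 58 (mod 95)
87^4 ≡ 11 (mod 95)
87^6 ≡ 39 (mod 95)
87^8 ≡ 26 (mod 95)
87^9 ≡ 77 (mod 95)
87^12 ≡ 1 (mod 95) ✓
Hence ord(87) = 12.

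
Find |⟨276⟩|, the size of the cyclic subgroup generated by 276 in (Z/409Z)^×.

102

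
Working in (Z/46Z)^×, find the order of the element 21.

By Lagrange's theorem, ord_46(21) divides φ(46) = φ(2)·φ(23) = 1·22 = 22 = 2 · 11.
Divisors of 22: 1, 2, 11, 22.
Check 21^d mod 46 for each divisor in increasing order:
21^1 ≡ 21 (mod 46)
21^2 ≡ 27 (mod 46)
21^11 ≡ 45 (mod 46)
21^22 ≡ 1 (mod 46) ✓
The smallest such exponent is 22, so the order of 21 is 22.

22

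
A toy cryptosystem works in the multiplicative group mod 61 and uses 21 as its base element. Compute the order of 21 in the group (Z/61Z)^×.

The order of 21 must divide φ(61) = 61 − 1 = 60 = 2^2 · 3 · 5.
Divisors of 60: 1, 2, 3, 4, 5, 6, 10, 12, 15, 20, 30, 60.
Test each divisor d:
21^1 ≡ 21 (mod 61)
21^2 ≡ 14 (mod 61)
21^3 ≡ 50 (mod 61)
21^4 ≡ 13 (mod 61)
21^5 ≡ 29 (mod 61)
21^6 ≡ 60 (mod 61)
21^10 ≡ 48 (mod 61)
21^12 ≡ 1 (mod 61) ✓
Hence ord(21) = 12.

12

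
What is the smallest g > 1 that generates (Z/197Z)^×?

φ(197) = 197 − 1 = 196 = 2^2 · 7^2.
g is a primitive root iff g^(196/q) ≢ 1 (mod 197) for each prime q ∈ {2, 7}.
g = 2: 2^98 ≡ 196; 2^28 ≡ 104 — none is 1, so 2 is a primitive root.
Hence the least primitive root of 197 is 2.

2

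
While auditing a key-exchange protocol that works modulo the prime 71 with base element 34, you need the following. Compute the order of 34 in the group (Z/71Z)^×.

Since 34 ∈ (Z/71Z)^×, its order divides φ(71) = 71 − 1 = 70 = 2 · 5 · 7.
Divisors of 70: 1, 2, 5, 7, 10, 14, 35, 70.
Check 34^d mod 71 for each divisor in increasing order:
34^1 ≡ 34
34^2 ≡ 20
34^5 ≡ 39
34^7 ≡ 70
34^10 ≡ 30
34^14 ≡ 1
Hence ord(34) = 14.

14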